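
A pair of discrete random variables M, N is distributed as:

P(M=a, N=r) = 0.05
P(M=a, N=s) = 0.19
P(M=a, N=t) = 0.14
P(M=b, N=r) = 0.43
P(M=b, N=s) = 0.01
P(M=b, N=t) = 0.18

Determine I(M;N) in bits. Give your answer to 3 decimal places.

0.353 bits

Marginals: p(M) = (0.3800, 0.6200), p(N) = (0.4800, 0.2000, 0.3200).
I(M;N) = Σ p(x,y)·log₂[p(x,y)/(p(x)p(y))].
  (a,r): 0.05·log₂(0.2741) = -0.0934
  (a,s): 0.19·log₂(2.5000) = 0.2512
  (a,t): 0.14·log₂(1.1513) = 0.0285
  (b,r): 0.43·log₂(1.4449) = 0.2283
  (b,s): 0.01·log₂(0.0806) = -0.0363
  (b,t): 0.18·log₂(0.9073) = -0.0253
Sum = 0.353 bits.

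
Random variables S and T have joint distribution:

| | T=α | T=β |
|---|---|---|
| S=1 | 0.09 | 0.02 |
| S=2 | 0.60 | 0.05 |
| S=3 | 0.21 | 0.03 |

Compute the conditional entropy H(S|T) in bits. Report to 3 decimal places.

Marginals: p(S) = (0.1100, 0.6500, 0.2400), p(T) = (0.9000, 0.1000).
H(S|T) = Σ p(T) · H(S|T=·).
  T=α: p=0.9000, H(S|T=α) = 1.2121
  T=β: p=0.1000, H(S|T=β) = 1.4855
Weighted sum = 1.239 bits.

1.239 bits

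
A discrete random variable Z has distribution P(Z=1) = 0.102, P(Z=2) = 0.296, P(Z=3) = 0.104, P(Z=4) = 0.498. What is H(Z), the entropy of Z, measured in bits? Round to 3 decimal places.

H(Z) = −Σ p·log₂ p.
  −(0.102)·log₂(0.102) = 0.3359
  −(0.296)·log₂(0.296) = 0.5199
  −(0.104)·log₂(0.104) = 0.3396
  −(0.498)·log₂(0.498) = 0.5009
Sum: 0.3359 + 0.5199 + 0.3396 + 0.5009 = 1.696 bits.

1.696 bits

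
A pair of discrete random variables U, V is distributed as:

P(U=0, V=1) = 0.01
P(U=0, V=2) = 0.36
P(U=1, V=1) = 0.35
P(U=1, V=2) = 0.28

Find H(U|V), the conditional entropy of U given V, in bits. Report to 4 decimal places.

0.6987 bits

Chain rule: H(U|V) = H(U,V) − H(V).
Marginals: p(U) = (0.3700, 0.6300), p(V) = (0.3600, 0.6400).
H(U,V) = 1.6414 bits; H(V) = 0.9427 bits.
H(U|V) = 1.6414 − 0.9427 = 0.6987 bits.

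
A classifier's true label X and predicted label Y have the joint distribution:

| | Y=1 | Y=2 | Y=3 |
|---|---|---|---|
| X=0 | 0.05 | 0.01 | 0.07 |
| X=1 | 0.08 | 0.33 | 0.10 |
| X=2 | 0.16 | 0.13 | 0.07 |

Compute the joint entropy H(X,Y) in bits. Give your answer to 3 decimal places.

2.777 bits

H(X,Y) = −Σ p(x,y)·log₂ p(x,y) over all 9 cells.
  cell (0,1): −0.05·log₂0.05 = 0.2161
  cell (0,2): −0.01·log₂0.01 = 0.0664
  cell (0,3): −0.07·log₂0.07 = 0.2686
  cell (1,1): −0.08·log₂0.08 = 0.2915
  cell (1,2): −0.33·log₂0.33 = 0.5278
  cell (1,3): −0.10·log₂0.10 = 0.3322
  cell (2,1): −0.16·log₂0.16 = 0.4230
  cell (2,2): −0.13·log₂0.13 = 0.3826
  cell (2,3): −0.07·log₂0.07 = 0.2686
Sum = 2.777 bits.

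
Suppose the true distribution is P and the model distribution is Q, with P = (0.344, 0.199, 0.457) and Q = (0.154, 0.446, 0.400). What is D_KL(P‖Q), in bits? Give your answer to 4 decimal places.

0.2550 bits

D(P‖Q) = Σ p·log₂(p/q).
  0.344·log₂(0.344/0.154) = 0.39886
  0.199·log₂(0.199/0.446) = -0.23169
  0.457·log₂(0.457/0.400) = 0.08783
D(P‖Q) = 0.2550 bits.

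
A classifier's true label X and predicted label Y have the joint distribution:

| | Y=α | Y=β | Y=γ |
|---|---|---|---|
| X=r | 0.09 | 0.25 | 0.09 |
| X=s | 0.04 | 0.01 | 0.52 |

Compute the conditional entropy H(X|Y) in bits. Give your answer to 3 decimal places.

0.545 bits

Chain rule: H(X|Y) = H(X,Y) − H(Y).
Marginals: p(X) = (0.4300, 0.5700), p(Y) = (0.1300, 0.2600, 0.6100).
H(X,Y) = 1.8681 bits; H(Y) = 1.3229 bits.
H(X|Y) = 1.8681 − 1.3229 = 0.545 bits.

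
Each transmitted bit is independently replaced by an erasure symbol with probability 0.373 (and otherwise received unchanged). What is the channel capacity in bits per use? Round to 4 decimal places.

Binary erasure channel: capacity C = 1 − ε.
C = 1 − 0.373 = 0.6270 bits per channel use.

0.6270 bits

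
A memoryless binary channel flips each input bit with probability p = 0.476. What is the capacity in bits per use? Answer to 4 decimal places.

0.0017 bits

Binary symmetric channel: C = 1 − h₂(ε) where h₂ is the binary entropy function.
h₂(0.476) = −0.476·log₂0.476 − 0.524·log₂0.524 = 0.9983.
C = 1 − 0.9983 = 0.0017 bits per channel use.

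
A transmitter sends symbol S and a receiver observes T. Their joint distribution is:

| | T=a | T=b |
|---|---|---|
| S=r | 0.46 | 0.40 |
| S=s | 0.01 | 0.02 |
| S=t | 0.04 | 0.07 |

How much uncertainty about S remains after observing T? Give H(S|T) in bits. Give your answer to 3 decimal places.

0.678 bits

Chain rule: H(S|T) = H(S,T) − H(T).
Marginals: p(S) = (0.8600, 0.0300, 0.1100), p(T) = (0.5100, 0.4900).
H(S,T) = 1.6777 bits; H(T) = 0.9997 bits.
H(S|T) = 1.6777 − 0.9997 = 0.678 bits.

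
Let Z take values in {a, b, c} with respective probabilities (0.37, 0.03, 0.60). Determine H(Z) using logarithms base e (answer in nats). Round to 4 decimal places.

0.7796 nats

H(Z) = −Σ p·ln p.
  −(0.37)·ln(0.37) = 0.36787
  −(0.03)·ln(0.03) = 0.10520
  −(0.60)·ln(0.60) = 0.30650
Sum: 0.36787 + 0.10520 + 0.30650 = 0.7796 nats.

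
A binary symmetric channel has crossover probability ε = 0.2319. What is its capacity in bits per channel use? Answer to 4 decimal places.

Binary symmetric channel: C = 1 − h₂(ε) where h₂ is the binary entropy function.
h₂(0.2319) = −0.2319·log₂0.2319 − 0.7681·log₂0.7681 = 0.7813.
C = 1 − 0.7813 = 0.2187 bits per channel use.

0.2187 bits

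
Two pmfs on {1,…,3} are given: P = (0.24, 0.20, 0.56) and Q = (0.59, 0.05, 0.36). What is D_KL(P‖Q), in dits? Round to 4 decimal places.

0.1341 dits

D(P‖Q) = Σ p·log₁₀(p/q).
  0.24·log₁₀(0.24/0.59) = -0.09375
  0.20·log₁₀(0.20/0.05) = 0.12041
  0.56·log₁₀(0.56/0.36) = 0.10746
D(P‖Q) = 0.1341 dits.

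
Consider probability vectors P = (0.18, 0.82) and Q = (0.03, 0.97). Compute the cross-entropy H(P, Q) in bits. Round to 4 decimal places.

0.9466 bits

H(P,Q) = −Σ p·log₂ q.
  −0.18·log₂(0.03) = 0.91060
  −0.82·log₂(0.97) = 0.03603
H(P,Q) = 0.9466 bits.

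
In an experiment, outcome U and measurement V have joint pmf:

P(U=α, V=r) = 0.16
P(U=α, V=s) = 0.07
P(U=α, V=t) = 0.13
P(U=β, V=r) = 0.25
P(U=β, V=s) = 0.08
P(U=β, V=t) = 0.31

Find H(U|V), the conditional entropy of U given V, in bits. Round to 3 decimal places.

0.930 bits

Marginals: p(U) = (0.3600, 0.6400), p(V) = (0.4100, 0.1500, 0.4400).
H(U|V) = Σ p(V) · H(U|V=·).
  V=r: p=0.4100, H(U|V=r) = 0.9650
  V=s: p=0.1500, H(U|V=s) = 0.9968
  V=t: p=0.4400, H(U|V=t) = 0.8757
Weighted sum = 0.930 bits.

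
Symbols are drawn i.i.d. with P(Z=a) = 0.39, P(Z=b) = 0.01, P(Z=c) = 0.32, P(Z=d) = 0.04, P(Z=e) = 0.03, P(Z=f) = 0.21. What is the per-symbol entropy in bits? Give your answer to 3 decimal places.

1.933 bits

H(Z) = −Σ p·log₂ p.
  −(0.39)·log₂(0.39) = 0.5298
  −(0.01)·log₂(0.01) = 0.0664
  −(0.32)·log₂(0.32) = 0.5260
  −(0.04)·log₂(0.04) = 0.1858
  −(0.03)·log₂(0.03) = 0.1518
  −(0.21)·log₂(0.21) = 0.4728
Sum: 0.5298 + 0.0664 + 0.5260 + 0.1858 + 0.1518 + 0.4728 = 1.933 bits.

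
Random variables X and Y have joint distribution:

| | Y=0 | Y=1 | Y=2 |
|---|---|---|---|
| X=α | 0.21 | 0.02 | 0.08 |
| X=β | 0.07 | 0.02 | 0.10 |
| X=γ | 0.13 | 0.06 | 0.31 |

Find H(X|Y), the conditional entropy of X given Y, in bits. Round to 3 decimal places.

1.377 bits

Chain rule: H(X|Y) = H(X,Y) − H(Y).
Marginals: p(X) = (0.3100, 0.1900, 0.5000), p(Y) = (0.4100, 0.1000, 0.4900).
H(X,Y) = 2.7408 bits; H(Y) = 1.3639 bits.
H(X|Y) = 2.7408 − 1.3639 = 1.377 bits.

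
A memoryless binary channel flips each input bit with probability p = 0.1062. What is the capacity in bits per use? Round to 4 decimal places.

Binary symmetric channel: C = 1 − h₂(ε) where h₂ is the binary entropy function.
h₂(0.1062) = −0.1062·log₂0.1062 − 0.8938·log₂0.8938 = 0.4883.
C = 1 − 0.4883 = 0.5117 bits per channel use.

0.5117 bits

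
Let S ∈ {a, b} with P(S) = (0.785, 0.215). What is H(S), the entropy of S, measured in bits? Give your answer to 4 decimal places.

0.7509 bits

H(S) = −Σ p·log₂ p.
  −(0.785)·log₂(0.785) = 0.27415
  −(0.215)·log₂(0.215) = 0.47678
Sum: 0.27415 + 0.47678 = 0.7509 bits.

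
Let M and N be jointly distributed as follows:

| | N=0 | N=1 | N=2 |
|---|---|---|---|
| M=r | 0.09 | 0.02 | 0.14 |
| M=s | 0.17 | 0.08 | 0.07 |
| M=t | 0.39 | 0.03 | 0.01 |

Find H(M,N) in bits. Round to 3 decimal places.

H(M,N) = −Σ p(x,y)·log₂ p(x,y) over all 9 cells.
  cell (r,0): −0.09·log₂0.09 = 0.3127
  cell (r,1): −0.02·log₂0.02 = 0.1129
  cell (r,2): −0.14·log₂0.14 = 0.3971
  cell (s,0): −0.17·log₂0.17 = 0.4346
  cell (s,1): −0.08·log₂0.08 = 0.2915
  cell (s,2): −0.07·log₂0.07 = 0.2686
  cell (t,0): −0.39·log₂0.39 = 0.5298
  cell (t,1): −0.03·log₂0.03 = 0.1518
  cell (t,2): −0.01·log₂0.01 = 0.0664
Sum = 2.565 bits.

2.565 bits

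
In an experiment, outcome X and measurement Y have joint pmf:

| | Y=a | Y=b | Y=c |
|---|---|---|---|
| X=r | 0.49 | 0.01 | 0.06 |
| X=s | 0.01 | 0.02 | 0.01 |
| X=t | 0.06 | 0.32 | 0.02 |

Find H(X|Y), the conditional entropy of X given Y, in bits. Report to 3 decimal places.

Marginals: p(X) = (0.5600, 0.0400, 0.4000), p(Y) = (0.5600, 0.3500, 0.0900).
H(X|Y) = Σ p(Y) · H(X|Y=·).
  Y=a: p=0.5600, H(X|Y=a) = 0.6175
  Y=b: p=0.3500, H(X|Y=b) = 0.5007
  Y=c: p=0.0900, H(X|Y=c) = 1.2244
Weighted sum = 0.631 bits.

0.631 bits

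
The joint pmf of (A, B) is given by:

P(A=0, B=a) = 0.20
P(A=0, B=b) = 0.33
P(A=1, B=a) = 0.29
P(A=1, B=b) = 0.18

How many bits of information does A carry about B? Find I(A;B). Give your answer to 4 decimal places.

0.0417 bits

Marginals: p(A) = (0.5300, 0.4700), p(B) = (0.4900, 0.5100).
I(A;B) = H(A) + H(B) − H(A,B).
H(A) = 0.9974, H(B) = 0.9997, H(A,B) = 1.9554.
I(A;B) = 0.9974 + 0.9997 − 1.9554 = 0.0417 bits.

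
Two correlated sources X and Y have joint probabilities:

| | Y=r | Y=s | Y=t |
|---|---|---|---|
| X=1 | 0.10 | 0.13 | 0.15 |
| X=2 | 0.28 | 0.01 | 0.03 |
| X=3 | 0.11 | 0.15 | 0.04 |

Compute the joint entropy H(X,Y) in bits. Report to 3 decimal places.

H(X,Y) = −Σ p(x,y)·log₂ p(x,y) over all 9 cells.
  cell (1,r): −0.10·log₂0.10 = 0.3322
  cell (1,s): −0.13·log₂0.13 = 0.3826
  cell (1,t): −0.15·log₂0.15 = 0.4105
  cell (2,r): −0.28·log₂0.28 = 0.5142
  cell (2,s): −0.01·log₂0.01 = 0.0664
  cell (2,t): −0.03·log₂0.03 = 0.1518
  cell (3,r): −0.11·log₂0.11 = 0.3503
  cell (3,s): −0.15·log₂0.15 = 0.4105
  cell (3,t): −0.04·log₂0.04 = 0.1858
Sum = 2.804 bits.

2.804 bits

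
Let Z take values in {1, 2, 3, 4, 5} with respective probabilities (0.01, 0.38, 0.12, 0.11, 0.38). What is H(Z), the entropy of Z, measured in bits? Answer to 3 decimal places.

H(Z) = −Σ p·log₂ p.
  −(0.01)·log₂(0.01) = 0.0664
  −(0.38)·log₂(0.38) = 0.5305
  −(0.12)·log₂(0.12) = 0.3671
  −(0.11)·log₂(0.11) = 0.3503
  −(0.38)·log₂(0.38) = 0.5305
Sum: 0.0664 + 0.5305 + 0.3671 + 0.3503 + 0.5305 = 1.845 bits.

1.845 bits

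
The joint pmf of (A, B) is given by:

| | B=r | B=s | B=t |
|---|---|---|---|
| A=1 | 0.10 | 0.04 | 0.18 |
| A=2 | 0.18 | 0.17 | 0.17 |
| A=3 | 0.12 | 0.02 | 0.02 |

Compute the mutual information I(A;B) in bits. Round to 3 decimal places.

Marginals: p(A) = (0.3200, 0.5200, 0.1600), p(B) = (0.4000, 0.2300, 0.3700).
I(A;B) = H(A) + H(B) − H(A,B).
H(A) = 1.4396, H(B) = 1.5472, H(A,B) = 2.8706.
I(A;B) = 1.4396 + 1.5472 − 2.8706 = 0.116 bits.

0.116 bits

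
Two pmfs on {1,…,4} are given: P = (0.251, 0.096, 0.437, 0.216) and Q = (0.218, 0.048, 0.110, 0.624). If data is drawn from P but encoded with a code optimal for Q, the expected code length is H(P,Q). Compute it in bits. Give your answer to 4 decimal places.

2.5107 bits

H(P,Q) = −Σ p·log₂ q.
  −0.251·log₂(0.218) = 0.55160
  −0.096·log₂(0.048) = 0.42056
  −0.437·log₂(0.110) = 1.39159
  −0.216·log₂(0.624) = 0.14696
H(P,Q) = 2.5107 bits.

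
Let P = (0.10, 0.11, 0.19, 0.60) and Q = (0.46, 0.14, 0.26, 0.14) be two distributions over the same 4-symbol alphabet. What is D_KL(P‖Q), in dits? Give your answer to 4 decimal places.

0.2755 dits

D(P‖Q) = Σ p·log₁₀(p/q).
  0.10·log₁₀(0.10/0.46) = -0.06628
  0.11·log₁₀(0.11/0.14) = -0.01152
  0.19·log₁₀(0.19/0.26) = -0.02588
  0.60·log₁₀(0.60/0.14) = 0.37921
D(P‖Q) = 0.2755 dits.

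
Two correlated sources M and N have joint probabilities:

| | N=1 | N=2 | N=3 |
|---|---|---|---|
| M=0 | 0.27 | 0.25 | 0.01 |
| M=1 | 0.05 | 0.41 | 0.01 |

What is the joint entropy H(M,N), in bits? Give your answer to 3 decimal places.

1.886 bits

H(M,N) = −Σ p(x,y)·log₂ p(x,y) over all 6 cells.
  cell (0,1): −0.27·log₂0.27 = 0.5100
  cell (0,2): −0.25·log₂0.25 = 0.5000
  cell (0,3): −0.01·log₂0.01 = 0.0664
  cell (1,1): −0.05·log₂0.05 = 0.2161
  cell (1,2): −0.41·log₂0.41 = 0.5274
  cell (1,3): −0.01·log₂0.01 = 0.0664
Sum = 1.886 bits.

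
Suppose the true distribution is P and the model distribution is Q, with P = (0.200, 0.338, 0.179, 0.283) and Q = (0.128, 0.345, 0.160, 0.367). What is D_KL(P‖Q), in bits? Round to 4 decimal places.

D(P‖Q) = Σ p·log₂(p/q).
  0.200·log₂(0.200/0.128) = 0.12877
  0.338·log₂(0.338/0.345) = -0.01000
  0.179·log₂(0.179/0.160) = 0.02898
  0.283·log₂(0.283/0.367) = -0.10612
D(P‖Q) = 0.0416 bits.

0.0416 bits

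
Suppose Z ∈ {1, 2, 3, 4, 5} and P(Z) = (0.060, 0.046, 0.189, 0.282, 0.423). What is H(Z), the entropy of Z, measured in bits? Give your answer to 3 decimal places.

1.942 bits

H(Z) = −Σ p·log₂ p.
  −(0.060)·log₂(0.060) = 0.2435
  −(0.046)·log₂(0.046) = 0.2043
  −(0.189)·log₂(0.189) = 0.4543
  −(0.282)·log₂(0.282) = 0.5150
  −(0.423)·log₂(0.423) = 0.5251
Sum: 0.2435 + 0.2043 + 0.4543 + 0.5150 + 0.5251 = 1.942 bits.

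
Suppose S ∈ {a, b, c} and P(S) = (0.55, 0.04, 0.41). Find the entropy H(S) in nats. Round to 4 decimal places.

H(S) = −Σ p·ln p.
  −(0.55)·ln(0.55) = 0.32881
  −(0.04)·ln(0.04) = 0.12876
  −(0.41)·ln(0.41) = 0.36556
Sum: 0.32881 + 0.12876 + 0.36556 = 0.8231 nats.

0.8231 nats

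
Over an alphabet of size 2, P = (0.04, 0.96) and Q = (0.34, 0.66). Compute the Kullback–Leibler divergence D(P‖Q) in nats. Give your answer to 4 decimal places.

0.2741 nats

D(P‖Q) = Σ p·ln(p/q).
  0.04·ln(0.04/0.34) = -0.08560
  0.96·ln(0.96/0.66) = 0.35971
D(P‖Q) = 0.2741 nats.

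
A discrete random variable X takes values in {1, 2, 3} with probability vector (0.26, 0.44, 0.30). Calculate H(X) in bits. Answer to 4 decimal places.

H(X) = −Σ p·log₂ p.
  −(0.26)·log₂(0.26) = 0.50529
  −(0.44)·log₂(0.44) = 0.52115
  −(0.30)·log₂(0.30) = 0.52109
Sum: 0.50529 + 0.52115 + 0.52109 = 1.5475 bits.

1.5475 bits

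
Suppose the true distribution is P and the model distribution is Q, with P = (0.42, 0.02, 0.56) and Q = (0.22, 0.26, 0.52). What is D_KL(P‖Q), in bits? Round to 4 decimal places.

0.3777 bits

D(P‖Q) = Σ p·log₂(p/q).
  0.42·log₂(0.42/0.22) = 0.39181
  0.02·log₂(0.02/0.26) = -0.07401
  0.56·log₂(0.56/0.52) = 0.05987
D(P‖Q) = 0.3777 bits.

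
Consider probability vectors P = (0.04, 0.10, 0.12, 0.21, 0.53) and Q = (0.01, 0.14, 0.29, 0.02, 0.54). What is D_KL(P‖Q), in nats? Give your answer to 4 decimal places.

0.3998 nats

D(P‖Q) = Σ p·ln(p/q).
  0.04·ln(0.04/0.01) = 0.05545
  0.10·ln(0.10/0.14) = -0.03365
  0.12·ln(0.12/0.29) = -0.10589
  0.21·ln(0.21/0.02) = 0.49379
  0.53·ln(0.53/0.54) = -0.00991
D(P‖Q) = 0.3998 nats.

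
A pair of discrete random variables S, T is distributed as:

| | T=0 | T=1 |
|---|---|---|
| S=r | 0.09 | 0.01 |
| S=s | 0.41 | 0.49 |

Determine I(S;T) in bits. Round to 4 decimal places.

Marginals: p(S) = (0.1000, 0.9000), p(T) = (0.5000, 0.5000).
I(S;T) = H(S) + H(T) − H(S,T).
H(S) = 0.4690, H(T) = 1.0000, H(S,T) = 1.4108.
I(S;T) = 0.4690 + 1.0000 − 1.4108 = 0.0582 bits.

0.0582 bits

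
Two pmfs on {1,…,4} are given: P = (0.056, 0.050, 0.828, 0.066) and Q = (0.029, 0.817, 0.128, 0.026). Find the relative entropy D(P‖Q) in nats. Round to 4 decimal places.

1.5045 nats

D(P‖Q) = Σ p·ln(p/q).
  0.056·ln(0.056/0.029) = 0.03685
  0.050·ln(0.050/0.817) = -0.13968
  0.828·ln(0.828/0.128) = 1.54586
  0.066·ln(0.066/0.026) = 0.06148
D(P‖Q) = 1.5045 nats.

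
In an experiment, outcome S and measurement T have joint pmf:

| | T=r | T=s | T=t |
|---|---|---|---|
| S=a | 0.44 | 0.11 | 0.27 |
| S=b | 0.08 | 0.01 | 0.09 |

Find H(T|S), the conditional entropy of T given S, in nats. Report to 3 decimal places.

0.951 nats

Marginals: p(S) = (0.8200, 0.1800), p(T) = (0.5200, 0.1200, 0.3600).
H(T|S) = Σ p(S) · H(T|S=·).
  S=a: p=0.8200, H(T|S=a) = 0.9693
  S=b: p=0.1800, H(T|S=b) = 0.8676
Weighted sum = 0.951 nats.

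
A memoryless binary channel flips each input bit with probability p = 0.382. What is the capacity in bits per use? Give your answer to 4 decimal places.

0.0406 bits

Binary symmetric channel: C = 1 − h₂(ε) where h₂ is the binary entropy function.
h₂(0.382) = −0.382·log₂0.382 − 0.618·log₂0.618 = 0.9594.
C = 1 − 0.9594 = 0.0406 bits per channel use.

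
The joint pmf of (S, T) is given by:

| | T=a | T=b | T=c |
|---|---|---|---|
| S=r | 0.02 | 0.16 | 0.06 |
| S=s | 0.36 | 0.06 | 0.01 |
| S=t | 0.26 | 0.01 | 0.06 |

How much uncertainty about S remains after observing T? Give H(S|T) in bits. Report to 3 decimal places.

1.153 bits

Chain rule: H(S|T) = H(S,T) − H(T).
Marginals: p(S) = (0.2400, 0.4300, 0.3300), p(T) = (0.6400, 0.2300, 0.1300).
H(S,T) = 2.4353 bits; H(T) = 1.2824 bits.
H(S|T) = 2.4353 − 1.2824 = 1.153 bits.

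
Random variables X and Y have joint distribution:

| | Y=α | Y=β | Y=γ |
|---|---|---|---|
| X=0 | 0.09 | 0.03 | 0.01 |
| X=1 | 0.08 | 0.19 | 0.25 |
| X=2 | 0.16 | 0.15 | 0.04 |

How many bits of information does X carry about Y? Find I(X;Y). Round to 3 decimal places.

0.186 bits

Marginals: p(X) = (0.1300, 0.5200, 0.3500), p(Y) = (0.3300, 0.3700, 0.3000).
I(X;Y) = H(X) + H(Y) − H(X,Y).
H(X) = 1.4033, H(Y) = 1.5796, H(X,Y) = 2.7969.
I(X;Y) = 1.4033 + 1.5796 − 2.7969 = 0.186 bits.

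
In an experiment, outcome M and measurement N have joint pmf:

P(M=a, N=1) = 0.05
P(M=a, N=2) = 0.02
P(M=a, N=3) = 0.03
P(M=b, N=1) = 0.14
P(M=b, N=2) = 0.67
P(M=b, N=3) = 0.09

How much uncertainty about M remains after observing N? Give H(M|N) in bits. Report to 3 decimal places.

0.386 bits

Chain rule: H(M|N) = H(M,N) − H(N).
Marginals: p(M) = (0.1000, 0.9000), p(N) = (0.1900, 0.6900, 0.1200).
H(M,N) = 1.5776 bits; H(N) = 1.1917 bits.
H(M|N) = 1.5776 − 1.1917 = 0.386 bits.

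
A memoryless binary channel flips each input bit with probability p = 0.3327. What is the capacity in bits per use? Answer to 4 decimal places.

Binary symmetric channel: C = 1 − h₂(ε) where h₂ is the binary entropy function.
h₂(0.3327) = −0.3327·log₂0.3327 − 0.6673·log₂0.6673 = 0.9177.
C = 1 − 0.9177 = 0.0823 bits per channel use.

0.0823 bits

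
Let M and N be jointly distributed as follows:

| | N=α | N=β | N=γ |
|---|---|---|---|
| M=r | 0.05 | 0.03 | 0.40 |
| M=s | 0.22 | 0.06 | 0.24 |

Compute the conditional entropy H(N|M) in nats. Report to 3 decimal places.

Marginals: p(M) = (0.4800, 0.5200), p(N) = (0.2700, 0.0900, 0.6400).
H(N|M) = Σ p(M) · H(N|M=·).
  M=r: p=0.4800, H(N|M=r) = 0.5608
  M=s: p=0.5200, H(N|M=s) = 0.9700
Weighted sum = 0.774 nats.

0.774 nats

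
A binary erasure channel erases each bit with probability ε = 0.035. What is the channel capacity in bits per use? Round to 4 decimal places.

0.9650 bits

Binary erasure channel: capacity C = 1 − ε.
C = 1 − 0.035 = 0.9650 bits per channel use.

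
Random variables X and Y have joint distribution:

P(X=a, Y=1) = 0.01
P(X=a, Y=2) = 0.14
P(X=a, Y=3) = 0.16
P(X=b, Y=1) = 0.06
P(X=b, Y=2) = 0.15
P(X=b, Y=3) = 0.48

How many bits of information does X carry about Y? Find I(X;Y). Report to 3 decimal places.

0.043 bits

Marginals: p(X) = (0.3100, 0.6900), p(Y) = (0.0700, 0.2900, 0.6400).
I(X;Y) = H(X) + H(Y) − H(X,Y).
H(X) = 0.8932, H(Y) = 1.1985, H(X,Y) = 2.0489.
I(X;Y) = 0.8932 + 1.1985 − 2.0489 = 0.043 bits.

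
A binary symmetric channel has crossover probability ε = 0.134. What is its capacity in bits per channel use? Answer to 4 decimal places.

0.4317 bits

Binary symmetric channel: C = 1 − h₂(ε) where h₂ is the binary entropy function.
h₂(0.134) = −0.134·log₂0.134 − 0.866·log₂0.866 = 0.5683.
C = 1 − 0.5683 = 0.4317 bits per channel use.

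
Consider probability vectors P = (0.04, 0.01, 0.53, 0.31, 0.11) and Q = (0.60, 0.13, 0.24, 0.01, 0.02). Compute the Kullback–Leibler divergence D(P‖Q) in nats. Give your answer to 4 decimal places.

1.5380 nats

D(P‖Q) = Σ p·ln(p/q).
  0.04·ln(0.04/0.60) = -0.10832
  0.01·ln(0.01/0.13) = -0.02565
  0.53·ln(0.53/0.24) = 0.41989
  0.31·ln(0.31/0.01) = 1.06454
  0.11·ln(0.11/0.02) = 0.18752
D(P‖Q) = 1.5380 nats.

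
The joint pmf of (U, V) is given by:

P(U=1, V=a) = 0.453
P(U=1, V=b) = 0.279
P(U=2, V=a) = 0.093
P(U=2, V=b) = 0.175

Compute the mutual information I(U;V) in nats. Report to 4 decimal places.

0.0294 nats

Marginals: p(U) = (0.7320, 0.2680), p(V) = (0.5460, 0.4540).
I(U;V) = Σ p(x,y)·ln[p(x,y)/(p(x)p(y))].
  (1,a): 0.453·ln(1.1334) = 0.05674
  (1,b): 0.279·ln(0.8395) = -0.04880
  (2,a): 0.093·ln(0.6356) = -0.04215
  (2,b): 0.175·ln(1.4383) = 0.06360
Sum = 0.0294 nats.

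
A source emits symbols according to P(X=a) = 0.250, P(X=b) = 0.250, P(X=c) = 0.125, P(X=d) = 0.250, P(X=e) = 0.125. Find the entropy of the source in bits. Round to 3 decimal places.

H(X) = −Σ p·log₂ p.
  −(0.250)·log₂(0.250) = 0.5000
  −(0.250)·log₂(0.250) = 0.5000
  −(0.125)·log₂(0.125) = 0.3750
  −(0.250)·log₂(0.250) = 0.5000
  −(0.125)·log₂(0.125) = 0.3750
Sum: 0.5000 + 0.5000 + 0.3750 + 0.5000 + 0.3750 = 2.250 bits.

2.250 bits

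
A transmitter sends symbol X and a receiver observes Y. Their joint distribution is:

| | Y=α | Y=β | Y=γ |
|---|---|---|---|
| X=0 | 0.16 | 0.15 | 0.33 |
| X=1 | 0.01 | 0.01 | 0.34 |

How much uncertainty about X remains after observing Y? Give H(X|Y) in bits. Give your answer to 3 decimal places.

Chain rule: H(X|Y) = H(X,Y) − H(Y).
Marginals: p(X) = (0.6400, 0.3600), p(Y) = (0.1700, 0.1600, 0.6700).
H(X,Y) = 2.0234 bits; H(Y) = 1.2447 bits.
H(X|Y) = 2.0234 − 1.2447 = 0.779 bits.

0.779 bits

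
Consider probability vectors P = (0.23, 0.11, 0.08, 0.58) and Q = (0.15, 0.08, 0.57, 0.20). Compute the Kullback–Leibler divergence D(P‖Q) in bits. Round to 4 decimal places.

0.8567 bits

D(P‖Q) = Σ p·log₂(p/q).
  0.23·log₂(0.23/0.15) = 0.14183
  0.11·log₂(0.11/0.08) = 0.05054
  0.08·log₂(0.08/0.57) = -0.22663
  0.58·log₂(0.58/0.20) = 0.89091
D(P‖Q) = 0.8567 bits.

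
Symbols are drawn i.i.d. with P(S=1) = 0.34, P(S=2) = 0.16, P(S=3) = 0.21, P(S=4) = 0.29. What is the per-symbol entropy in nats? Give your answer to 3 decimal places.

1.347 nats

H(S) = −Σ p·ln p.
  −(0.34)·ln(0.34) = 0.3668
  −(0.16)·ln(0.16) = 0.2932
  −(0.21)·ln(0.21) = 0.3277
  −(0.29)·ln(0.29) = 0.3590
Sum: 0.3668 + 0.2932 + 0.3277 + 0.3590 = 1.347 nats.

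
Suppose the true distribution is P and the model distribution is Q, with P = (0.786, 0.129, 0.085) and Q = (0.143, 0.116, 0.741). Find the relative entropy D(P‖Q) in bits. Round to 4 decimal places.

D(P‖Q) = Σ p·log₂(p/q).
  0.786·log₂(0.786/0.143) = 1.93239
  0.129·log₂(0.129/0.116) = 0.01977
  0.085·log₂(0.085/0.741) = -0.26553
D(P‖Q) = 1.6866 bits.

1.6866 bits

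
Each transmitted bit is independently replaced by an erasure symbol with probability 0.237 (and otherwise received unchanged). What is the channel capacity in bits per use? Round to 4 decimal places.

0.7630 bits

Binary erasure channel: capacity C = 1 − ε.
C = 1 − 0.237 = 0.7630 bits per channel use.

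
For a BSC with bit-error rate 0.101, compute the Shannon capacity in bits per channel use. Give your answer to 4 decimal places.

Binary symmetric channel: C = 1 − h₂(ε) where h₂ is the binary entropy function.
h₂(0.101) = −0.101·log₂0.101 − 0.899·log₂0.899 = 0.4722.
C = 1 − 0.4722 = 0.5278 bits per channel use.

0.5278 bits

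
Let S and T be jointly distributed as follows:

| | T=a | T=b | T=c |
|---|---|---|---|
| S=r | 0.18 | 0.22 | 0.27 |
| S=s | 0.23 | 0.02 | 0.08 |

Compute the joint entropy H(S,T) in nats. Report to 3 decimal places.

1.614 nats

H(S,T) = −Σ p(x,y)·ln p(x,y) over all 6 cells.
  cell (r,a): −0.18·ln0.18 = 0.3087
  cell (r,b): −0.22·ln0.22 = 0.3331
  cell (r,c): −0.27·ln0.27 = 0.3535
  cell (s,a): −0.23·ln0.23 = 0.3380
  cell (s,b): −0.02·ln0.02 = 0.0782
  cell (s,c): −0.08·ln0.08 = 0.2021
Sum = 1.614 nats.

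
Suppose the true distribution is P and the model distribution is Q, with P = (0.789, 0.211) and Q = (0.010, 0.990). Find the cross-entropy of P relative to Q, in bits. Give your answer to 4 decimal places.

H(P,Q) = −Σ p·log₂ q.
  −0.789·log₂(0.010) = 5.24200
  −0.211·log₂(0.990) = 0.00306
H(P,Q) = 5.2451 bits.

5.2451 bits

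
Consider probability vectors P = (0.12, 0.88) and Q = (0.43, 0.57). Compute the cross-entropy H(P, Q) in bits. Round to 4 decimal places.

H(P,Q) = −Σ p·log₂ q.
  −0.12·log₂(0.43) = 0.14611
  −0.88·log₂(0.57) = 0.71365
H(P,Q) = 0.8598 bits.

0.8598 bits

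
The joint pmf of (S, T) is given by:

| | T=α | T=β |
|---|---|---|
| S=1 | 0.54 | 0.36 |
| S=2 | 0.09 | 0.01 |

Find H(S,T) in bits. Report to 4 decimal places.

1.3898 bits

H(S,T) = −Σ p(x,y)·log₂ p(x,y) over all 4 cells.
  cell (1,α): −0.54·log₂0.54 = 0.48004
  cell (1,β): −0.36·log₂0.36 = 0.53062
  cell (2,α): −0.09·log₂0.09 = 0.31265
  cell (2,β): −0.01·log₂0.01 = 0.06644
Sum = 1.3898 bits.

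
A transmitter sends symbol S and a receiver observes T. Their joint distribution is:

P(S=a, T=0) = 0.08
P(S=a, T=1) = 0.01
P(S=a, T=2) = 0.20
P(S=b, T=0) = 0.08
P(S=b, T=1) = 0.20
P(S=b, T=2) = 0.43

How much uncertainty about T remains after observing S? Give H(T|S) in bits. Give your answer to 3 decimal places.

1.233 bits

Marginals: p(S) = (0.2900, 0.7100), p(T) = (0.1600, 0.2100, 0.6300).
H(T|S) = Σ p(S) · H(T|S=·).
  S=a: p=0.2900, H(T|S=a) = 1.0498
  S=b: p=0.7100, H(T|S=b) = 1.3079
Weighted sum = 1.233 bits.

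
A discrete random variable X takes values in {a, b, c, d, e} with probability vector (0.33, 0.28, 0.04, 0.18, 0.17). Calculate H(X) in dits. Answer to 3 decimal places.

0.634 dits

H(X) = −Σ p·log₁₀ p.
  −(0.33)·log₁₀(0.33) = 0.1589
  −(0.28)·log₁₀(0.28) = 0.1548
  −(0.04)·log₁₀(0.04) = 0.0559
  −(0.18)·log₁₀(0.18) = 0.1341
  −(0.17)·log₁₀(0.17) = 0.1308
Sum: 0.1589 + 0.1548 + 0.0559 + 0.1341 + 0.1308 = 0.634 dits.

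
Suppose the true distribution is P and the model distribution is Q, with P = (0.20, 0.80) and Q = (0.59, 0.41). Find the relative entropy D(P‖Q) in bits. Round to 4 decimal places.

D(P‖Q) = Σ p·log₂(p/q).
  0.20·log₂(0.20/0.59) = -0.31214
  0.80·log₂(0.80/0.41) = 0.77150
D(P‖Q) = 0.4594 bits.

0.4594 bits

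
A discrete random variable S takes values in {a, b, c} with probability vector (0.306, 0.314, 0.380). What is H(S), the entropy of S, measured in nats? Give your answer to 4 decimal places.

H(S) = −Σ p·ln p.
  −(0.306)·ln(0.306) = 0.36236
  −(0.314)·ln(0.314) = 0.36373
  −(0.380)·ln(0.380) = 0.36768
Sum: 0.36236 + 0.36373 + 0.36768 = 1.0938 nats.

1.0938 nats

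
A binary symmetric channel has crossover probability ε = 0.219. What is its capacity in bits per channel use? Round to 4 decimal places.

0.2417 bits

Binary symmetric channel: C = 1 − h₂(ε) where h₂ is the binary entropy function.
h₂(0.219) = −0.219·log₂0.219 − 0.781·log₂0.781 = 0.7583.
C = 1 − 0.7583 = 0.2417 bits per channel use.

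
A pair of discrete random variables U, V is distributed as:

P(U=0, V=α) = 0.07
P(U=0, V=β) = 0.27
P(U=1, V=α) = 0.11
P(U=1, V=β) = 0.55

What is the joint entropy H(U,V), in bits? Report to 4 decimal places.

1.6032 bits

H(U,V) = −Σ p(x,y)·log₂ p(x,y) over all 4 cells.
  cell (0,α): −0.07·log₂0.07 = 0.26856
  cell (0,β): −0.27·log₂0.27 = 0.51002
  cell (1,α): −0.11·log₂0.11 = 0.35029
  cell (1,β): −0.55·log₂0.55 = 0.47437
Sum = 1.6032 bits.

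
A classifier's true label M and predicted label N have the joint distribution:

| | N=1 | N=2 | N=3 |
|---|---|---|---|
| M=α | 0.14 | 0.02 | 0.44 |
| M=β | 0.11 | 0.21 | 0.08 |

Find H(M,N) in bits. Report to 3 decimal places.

2.146 bits

H(M,N) = −Σ p(x,y)·log₂ p(x,y) over all 6 cells.
  cell (α,1): −0.14·log₂0.14 = 0.3971
  cell (α,2): −0.02·log₂0.02 = 0.1129
  cell (α,3): −0.44·log₂0.44 = 0.5211
  cell (β,1): −0.11·log₂0.11 = 0.3503
  cell (β,2): −0.21·log₂0.21 = 0.4728
  cell (β,3): −0.08·log₂0.08 = 0.2915
Sum = 2.146 bits.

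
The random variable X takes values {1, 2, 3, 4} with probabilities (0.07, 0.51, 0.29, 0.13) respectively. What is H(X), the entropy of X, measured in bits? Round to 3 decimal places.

1.665 bits

H(X) = −Σ p·log₂ p.
  −(0.07)·log₂(0.07) = 0.2686
  −(0.51)·log₂(0.51) = 0.4954
  −(0.29)·log₂(0.29) = 0.5179
  −(0.13)·log₂(0.13) = 0.3826
Sum: 0.2686 + 0.4954 + 0.5179 + 0.3826 = 1.665 bits.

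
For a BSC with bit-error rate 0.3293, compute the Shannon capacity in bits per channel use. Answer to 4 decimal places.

Binary symmetric channel: C = 1 − h₂(ε) where h₂ is the binary entropy function.
h₂(0.3293) = −0.3293·log₂0.3293 − 0.6707·log₂0.6707 = 0.9142.
C = 1 − 0.9142 = 0.0858 bits per channel use.

0.0858 bits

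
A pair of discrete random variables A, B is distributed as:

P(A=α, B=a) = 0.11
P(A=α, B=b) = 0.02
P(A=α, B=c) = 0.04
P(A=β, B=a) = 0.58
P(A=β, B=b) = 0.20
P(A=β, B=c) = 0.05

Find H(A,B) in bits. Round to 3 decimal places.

H(A,B) = −Σ p(x,y)·log₂ p(x,y) over all 6 cells.
  cell (α,a): −0.11·log₂0.11 = 0.3503
  cell (α,b): −0.02·log₂0.02 = 0.1129
  cell (α,c): −0.04·log₂0.04 = 0.1858
  cell (β,a): −0.58·log₂0.58 = 0.4558
  cell (β,b): −0.20·log₂0.20 = 0.4644
  cell (β,c): −0.05·log₂0.05 = 0.2161
Sum = 1.785 bits.

1.785 bits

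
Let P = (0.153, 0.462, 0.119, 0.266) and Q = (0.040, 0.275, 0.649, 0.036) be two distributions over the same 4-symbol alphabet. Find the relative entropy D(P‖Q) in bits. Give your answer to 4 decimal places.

1.1182 bits

D(P‖Q) = Σ p·log₂(p/q).
  0.153·log₂(0.153/0.040) = 0.29613
  0.462·log₂(0.462/0.275) = 0.34579
  0.119·log₂(0.119/0.649) = -0.29122
  0.266·log₂(0.266/0.036) = 0.76751
D(P‖Q) = 1.1182 bits.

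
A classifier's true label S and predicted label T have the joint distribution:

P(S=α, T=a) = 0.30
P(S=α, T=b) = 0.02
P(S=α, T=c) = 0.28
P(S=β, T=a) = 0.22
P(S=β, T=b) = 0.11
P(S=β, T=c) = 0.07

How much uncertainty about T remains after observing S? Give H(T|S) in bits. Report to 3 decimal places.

Marginals: p(S) = (0.6000, 0.4000), p(T) = (0.5200, 0.1300, 0.3500).
H(T|S) = Σ p(S) · H(T|S=·).
  S=α: p=0.6000, H(T|S=α) = 1.1767
  S=β: p=0.4000, H(T|S=β) = 1.4266
Weighted sum = 1.277 bits.

1.277 bits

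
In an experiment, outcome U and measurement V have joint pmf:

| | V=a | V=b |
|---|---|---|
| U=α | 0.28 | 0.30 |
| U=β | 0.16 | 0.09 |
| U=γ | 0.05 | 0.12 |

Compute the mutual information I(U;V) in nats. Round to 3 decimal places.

0.025 nats

Marginals: p(U) = (0.5800, 0.2500, 0.1700), p(V) = (0.4900, 0.5100).
I(U;V) = Σ p(x,y)·ln[p(x,y)/(p(x)p(y))].
  (α,a): 0.28·ln(0.9852) = -0.0042
  (α,b): 0.30·ln(1.0142) = 0.0042
  (β,a): 0.16·ln(1.3061) = 0.0427
  (β,b): 0.09·ln(0.7059) = -0.0313
  (γ,a): 0.05·ln(0.6002) = -0.0255
  (γ,b): 0.12·ln(1.3841) = 0.0390
Sum = 0.025 nats.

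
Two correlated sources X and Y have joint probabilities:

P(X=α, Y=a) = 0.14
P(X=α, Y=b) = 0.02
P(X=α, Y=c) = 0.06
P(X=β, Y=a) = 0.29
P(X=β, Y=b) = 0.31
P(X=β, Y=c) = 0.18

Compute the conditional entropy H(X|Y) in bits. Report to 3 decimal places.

0.695 bits

Marginals: p(X) = (0.2200, 0.7800), p(Y) = (0.4300, 0.3300, 0.2400).
H(X|Y) = Σ p(Y) · H(X|Y=·).
  Y=a: p=0.4300, H(X|Y=a) = 0.9103
  Y=b: p=0.3300, H(X|Y=b) = 0.3298
  Y=c: p=0.2400, H(X|Y=c) = 0.8113
Weighted sum = 0.695 bits.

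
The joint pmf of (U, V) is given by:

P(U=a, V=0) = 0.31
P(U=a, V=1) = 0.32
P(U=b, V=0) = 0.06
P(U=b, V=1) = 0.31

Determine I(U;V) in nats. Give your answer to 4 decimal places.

0.0584 nats

Marginals: p(U) = (0.6300, 0.3700), p(V) = (0.3700, 0.6300).
I(U;V) = H(U) + H(V) − H(U,V).
H(U) = 0.6590, H(V) = 0.6590, H(U,V) = 1.2596.
I(U;V) = 0.6590 + 0.6590 − 1.2596 = 0.0584 nats.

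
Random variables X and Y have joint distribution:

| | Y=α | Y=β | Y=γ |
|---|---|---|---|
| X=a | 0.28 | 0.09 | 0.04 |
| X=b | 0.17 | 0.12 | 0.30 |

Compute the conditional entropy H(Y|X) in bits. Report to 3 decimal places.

1.359 bits

Marginals: p(X) = (0.4100, 0.5900), p(Y) = (0.4500, 0.2100, 0.3400).
H(Y|X) = Σ p(X) · H(Y|X=·).
  X=a: p=0.4100, H(Y|X=a) = 1.1835
  X=b: p=0.5900, H(Y|X=b) = 1.4807
Weighted sum = 1.359 bits.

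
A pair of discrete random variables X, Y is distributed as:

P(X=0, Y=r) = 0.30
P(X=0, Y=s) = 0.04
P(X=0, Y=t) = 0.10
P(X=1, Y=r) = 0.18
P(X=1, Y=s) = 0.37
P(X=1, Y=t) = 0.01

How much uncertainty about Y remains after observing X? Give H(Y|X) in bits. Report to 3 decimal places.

1.092 bits

Chain rule: H(Y|X) = H(X,Y) − H(X).
Marginals: p(X) = (0.4400, 0.5600), p(Y) = (0.4800, 0.4100, 0.1100).
H(X,Y) = 2.0815 bits; H(X) = 0.9896 bits.
H(Y|X) = 2.0815 − 0.9896 = 1.092 bits.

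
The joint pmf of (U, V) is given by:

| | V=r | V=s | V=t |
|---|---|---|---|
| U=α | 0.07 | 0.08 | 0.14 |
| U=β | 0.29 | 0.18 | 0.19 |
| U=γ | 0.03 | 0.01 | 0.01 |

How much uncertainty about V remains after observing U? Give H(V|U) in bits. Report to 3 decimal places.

Marginals: p(U) = (0.2900, 0.6600, 0.0500), p(V) = (0.3900, 0.2700, 0.3400).
H(V|U) = Σ p(U) · H(V|U=·).
  U=α: p=0.2900, H(V|U=α) = 1.5147
  U=β: p=0.6600, H(V|U=β) = 1.5497
  U=γ: p=0.0500, H(V|U=γ) = 1.3710
Weighted sum = 1.531 bits.

1.531 bits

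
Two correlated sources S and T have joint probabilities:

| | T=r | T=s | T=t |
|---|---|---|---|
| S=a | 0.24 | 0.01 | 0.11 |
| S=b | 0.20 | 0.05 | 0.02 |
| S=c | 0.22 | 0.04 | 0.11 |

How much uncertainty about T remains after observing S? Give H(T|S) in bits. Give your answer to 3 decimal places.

1.149 bits

Marginals: p(S) = (0.3600, 0.2700, 0.3700), p(T) = (0.6600, 0.1000, 0.2400).
H(T|S) = Σ p(S) · H(T|S=·).
  S=a: p=0.3600, H(T|S=a) = 1.0562
  S=b: p=0.2700, H(T|S=b) = 1.0494
  S=c: p=0.3700, H(T|S=c) = 1.3132
Weighted sum = 1.149 bits.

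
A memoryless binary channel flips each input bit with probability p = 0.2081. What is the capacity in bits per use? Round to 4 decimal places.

0.2622 bits

Binary symmetric channel: C = 1 − h₂(ε) where h₂ is the binary entropy function.
h₂(0.2081) = −0.2081·log₂0.2081 − 0.7919·log₂0.7919 = 0.7378.
C = 1 − 0.7378 = 0.2622 bits per channel use.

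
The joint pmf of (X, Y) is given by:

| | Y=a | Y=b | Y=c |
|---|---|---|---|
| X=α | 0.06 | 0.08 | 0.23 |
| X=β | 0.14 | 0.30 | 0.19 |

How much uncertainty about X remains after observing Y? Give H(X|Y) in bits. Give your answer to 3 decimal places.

0.876 bits

Chain rule: H(X|Y) = H(X,Y) − H(Y).
Marginals: p(X) = (0.3700, 0.6300), p(Y) = (0.2000, 0.3800, 0.4200).
H(X,Y) = 2.3961 bits; H(Y) = 1.5205 bits.
H(X|Y) = 2.3961 − 1.5205 = 0.876 bits.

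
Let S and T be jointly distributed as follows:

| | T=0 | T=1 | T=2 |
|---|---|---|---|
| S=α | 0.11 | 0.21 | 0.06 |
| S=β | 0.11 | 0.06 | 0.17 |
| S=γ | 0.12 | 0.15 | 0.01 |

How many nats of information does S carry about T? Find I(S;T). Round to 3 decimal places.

0.127 nats

Marginals: p(S) = (0.3800, 0.3400, 0.2800), p(T) = (0.3400, 0.4200, 0.2400).
I(S;T) = Σ p(x,y)·ln[p(x,y)/(p(x)p(y))].
  (α,0): 0.11·ln(0.8514) = -0.0177
  (α,1): 0.21·ln(1.3158) = 0.0576
  (α,2): 0.06·ln(0.6579) = -0.0251
  (β,0): 0.11·ln(0.9516) = -0.0055
  (β,1): 0.06·ln(0.4202) = -0.0520
  (β,2): 0.17·ln(2.0833) = 0.1248
  (γ,0): 0.12·ln(1.2605) = 0.0278
  (γ,1): 0.15·ln(1.2755) = 0.0365
  (γ,2): 0.01·ln(0.1488) = -0.0191
Sum = 0.127 nats.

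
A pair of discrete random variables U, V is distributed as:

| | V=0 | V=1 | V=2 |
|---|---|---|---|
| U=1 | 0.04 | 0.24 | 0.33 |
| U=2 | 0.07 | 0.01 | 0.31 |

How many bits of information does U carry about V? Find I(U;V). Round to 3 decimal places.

Marginals: p(U) = (0.6100, 0.3900), p(V) = (0.1100, 0.2500, 0.6400).
I(U;V) = H(U) + H(V) − H(U,V).
H(U) = 0.9648, H(V) = 1.2624, H(U,V) = 2.0665.
I(U;V) = 0.9648 + 1.2624 − 2.0665 = 0.161 bits.

0.161 bits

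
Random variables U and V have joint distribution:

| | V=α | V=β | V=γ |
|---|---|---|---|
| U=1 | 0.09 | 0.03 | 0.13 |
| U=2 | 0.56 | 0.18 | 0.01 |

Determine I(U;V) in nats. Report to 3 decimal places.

0.179 nats

Marginals: p(U) = (0.2500, 0.7500), p(V) = (0.6500, 0.2100, 0.1400).
I(U;V) = H(U) + H(V) − H(U,V).
H(U) = 0.5623, H(V) = 0.8830, H(U,V) = 1.2666.
I(U;V) = 0.5623 + 0.8830 − 1.2666 = 0.179 nats.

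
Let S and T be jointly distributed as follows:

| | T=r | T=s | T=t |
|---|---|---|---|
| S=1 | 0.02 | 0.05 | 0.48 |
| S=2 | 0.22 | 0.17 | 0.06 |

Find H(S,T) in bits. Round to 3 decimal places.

1.996 bits

H(S,T) = −Σ p(x,y)·log₂ p(x,y) over all 6 cells.
  cell (1,r): −0.02·log₂0.02 = 0.1129
  cell (1,s): −0.05·log₂0.05 = 0.2161
  cell (1,t): −0.48·log₂0.48 = 0.5083
  cell (2,r): −0.22·log₂0.22 = 0.4806
  cell (2,s): −0.17·log₂0.17 = 0.4346
  cell (2,t): −0.06·log₂0.06 = 0.2435
Sum = 1.996 bits.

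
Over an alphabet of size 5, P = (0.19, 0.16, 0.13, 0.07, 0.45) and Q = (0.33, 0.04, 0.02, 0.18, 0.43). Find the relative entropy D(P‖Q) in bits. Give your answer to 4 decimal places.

D(P‖Q) = Σ p·log₂(p/q).
  0.19·log₂(0.19/0.33) = -0.15133
  0.16·log₂(0.16/0.04) = 0.32000
  0.13·log₂(0.13/0.02) = 0.35106
  0.07·log₂(0.07/0.18) = -0.09538
  0.45·log₂(0.45/0.43) = 0.02951
D(P‖Q) = 0.4539 bits.

0.4539 bits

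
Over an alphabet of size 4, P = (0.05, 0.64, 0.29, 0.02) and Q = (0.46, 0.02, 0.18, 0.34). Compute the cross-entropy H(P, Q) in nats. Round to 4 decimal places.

H(P,Q) = −Σ p·ln q.
  −0.05·ln(0.46) = 0.03883
  −0.64·ln(0.02) = 2.50369
  −0.29·ln(0.18) = 0.49729
  −0.02·ln(0.34) = 0.02158
H(P,Q) = 3.0614 nats.

3.0614 nats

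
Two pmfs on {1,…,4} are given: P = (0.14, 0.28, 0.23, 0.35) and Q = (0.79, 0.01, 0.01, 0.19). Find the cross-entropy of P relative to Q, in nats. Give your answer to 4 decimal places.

2.9629 nats

H(P,Q) = −Σ p·ln q.
  −0.14·ln(0.79) = 0.03300
  −0.28·ln(0.01) = 1.28945
  −0.23·ln(0.01) = 1.05919
  −0.35·ln(0.19) = 0.58126
H(P,Q) = 2.9629 nats.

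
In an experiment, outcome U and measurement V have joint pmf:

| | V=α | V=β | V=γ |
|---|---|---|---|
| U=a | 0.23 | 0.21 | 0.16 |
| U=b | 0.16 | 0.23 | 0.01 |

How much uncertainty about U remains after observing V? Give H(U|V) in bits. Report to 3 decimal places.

Marginals: p(U) = (0.6000, 0.4000), p(V) = (0.3900, 0.4400, 0.1700).
H(U|V) = Σ p(V) · H(U|V=·).
  V=α: p=0.3900, H(U|V=α) = 0.9766
  V=β: p=0.4400, H(U|V=β) = 0.9985
  V=γ: p=0.1700, H(U|V=γ) = 0.3228
Weighted sum = 0.875 bits.

0.875 bits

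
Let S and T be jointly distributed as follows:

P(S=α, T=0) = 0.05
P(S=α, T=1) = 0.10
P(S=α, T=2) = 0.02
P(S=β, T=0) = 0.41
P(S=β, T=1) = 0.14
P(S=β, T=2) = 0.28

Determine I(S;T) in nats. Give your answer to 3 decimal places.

Marginals: p(S) = (0.1700, 0.8300), p(T) = (0.4600, 0.2400, 0.3000).
I(S;T) = H(S) + H(T) − H(S,T).
H(S) = 0.4559, H(T) = 1.0609, H(S,T) = 1.4555.
I(S;T) = 0.4559 + 1.0609 − 1.4555 = 0.061 nats.

0.061 nats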